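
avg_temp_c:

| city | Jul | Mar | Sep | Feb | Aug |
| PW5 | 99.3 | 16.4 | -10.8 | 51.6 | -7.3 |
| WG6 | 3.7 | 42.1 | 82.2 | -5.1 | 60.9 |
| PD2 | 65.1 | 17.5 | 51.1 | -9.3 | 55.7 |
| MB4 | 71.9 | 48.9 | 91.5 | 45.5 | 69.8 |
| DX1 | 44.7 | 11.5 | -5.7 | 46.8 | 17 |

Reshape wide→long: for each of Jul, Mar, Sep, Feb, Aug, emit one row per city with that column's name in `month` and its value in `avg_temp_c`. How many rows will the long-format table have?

25

5 city values × 5 melted columns = 25 rows.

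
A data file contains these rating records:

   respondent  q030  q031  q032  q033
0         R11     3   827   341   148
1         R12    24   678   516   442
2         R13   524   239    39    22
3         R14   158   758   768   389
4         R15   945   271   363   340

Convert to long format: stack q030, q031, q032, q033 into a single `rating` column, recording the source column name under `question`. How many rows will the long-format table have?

20

5 respondent values × 4 melted columns = 20 rows.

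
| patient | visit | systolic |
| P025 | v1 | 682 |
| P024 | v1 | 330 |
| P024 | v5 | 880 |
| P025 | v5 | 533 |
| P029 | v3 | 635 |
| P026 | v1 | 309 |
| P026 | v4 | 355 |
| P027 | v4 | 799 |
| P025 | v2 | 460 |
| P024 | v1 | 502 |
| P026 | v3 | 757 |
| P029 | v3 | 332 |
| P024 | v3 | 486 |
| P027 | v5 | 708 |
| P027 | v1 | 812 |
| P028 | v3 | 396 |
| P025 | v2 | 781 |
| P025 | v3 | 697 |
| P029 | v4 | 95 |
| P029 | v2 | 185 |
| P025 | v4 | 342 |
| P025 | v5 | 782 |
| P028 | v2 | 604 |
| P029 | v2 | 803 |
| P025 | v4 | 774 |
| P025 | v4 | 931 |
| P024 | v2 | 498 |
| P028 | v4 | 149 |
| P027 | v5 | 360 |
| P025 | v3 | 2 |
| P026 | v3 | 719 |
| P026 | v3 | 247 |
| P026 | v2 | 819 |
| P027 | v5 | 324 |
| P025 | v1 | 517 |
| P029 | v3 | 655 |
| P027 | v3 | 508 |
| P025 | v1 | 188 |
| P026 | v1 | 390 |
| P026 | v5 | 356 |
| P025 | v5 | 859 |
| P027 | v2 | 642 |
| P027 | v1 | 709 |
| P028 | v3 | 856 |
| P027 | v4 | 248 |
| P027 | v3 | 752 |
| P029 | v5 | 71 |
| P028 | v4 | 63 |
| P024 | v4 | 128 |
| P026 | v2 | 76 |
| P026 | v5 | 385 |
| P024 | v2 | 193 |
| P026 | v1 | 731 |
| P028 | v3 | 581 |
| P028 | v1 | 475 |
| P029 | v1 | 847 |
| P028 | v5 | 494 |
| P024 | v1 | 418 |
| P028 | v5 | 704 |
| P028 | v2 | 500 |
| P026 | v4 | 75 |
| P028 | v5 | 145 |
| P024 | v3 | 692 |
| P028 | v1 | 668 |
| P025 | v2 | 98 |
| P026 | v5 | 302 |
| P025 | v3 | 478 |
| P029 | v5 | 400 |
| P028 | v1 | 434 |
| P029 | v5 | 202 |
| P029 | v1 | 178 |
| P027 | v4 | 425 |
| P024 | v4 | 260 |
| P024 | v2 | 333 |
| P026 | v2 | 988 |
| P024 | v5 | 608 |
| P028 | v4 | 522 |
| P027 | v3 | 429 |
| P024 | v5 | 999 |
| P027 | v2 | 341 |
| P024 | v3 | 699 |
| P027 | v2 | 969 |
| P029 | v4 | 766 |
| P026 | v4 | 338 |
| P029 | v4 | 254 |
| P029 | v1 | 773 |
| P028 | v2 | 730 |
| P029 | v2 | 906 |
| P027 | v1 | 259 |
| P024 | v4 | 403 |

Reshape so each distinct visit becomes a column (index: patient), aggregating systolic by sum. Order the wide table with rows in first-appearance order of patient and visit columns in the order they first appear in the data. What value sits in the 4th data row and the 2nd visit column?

With rows in first-appearance order of patient, row 4 is patient=P026. visit columns in first-appearance order: v1, v5, v3, v4, v2; column 2 is v5.
Long rows with patient=P026, visit=v5: 356 + 385 + 302 = 1043.

1043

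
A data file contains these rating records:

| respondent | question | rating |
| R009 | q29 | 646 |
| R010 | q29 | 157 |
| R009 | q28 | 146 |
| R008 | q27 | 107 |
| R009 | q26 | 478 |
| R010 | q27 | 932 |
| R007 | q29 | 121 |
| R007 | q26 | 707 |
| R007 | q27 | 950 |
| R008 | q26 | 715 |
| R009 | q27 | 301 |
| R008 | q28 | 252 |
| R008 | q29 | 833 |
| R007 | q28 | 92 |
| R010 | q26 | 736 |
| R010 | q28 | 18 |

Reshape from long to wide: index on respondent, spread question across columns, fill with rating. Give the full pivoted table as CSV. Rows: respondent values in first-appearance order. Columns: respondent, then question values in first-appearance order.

respondent,q29,q28,q27,q26
R009,646,146,301,478
R010,157,18,932,736
R008,833,252,107,715
R007,121,92,950,707

Columns: respondent plus the 4 distinct question values (q29, q28, q27, q26).
For example, row R009 column q29 takes rating=646 from the long row (R009, q29).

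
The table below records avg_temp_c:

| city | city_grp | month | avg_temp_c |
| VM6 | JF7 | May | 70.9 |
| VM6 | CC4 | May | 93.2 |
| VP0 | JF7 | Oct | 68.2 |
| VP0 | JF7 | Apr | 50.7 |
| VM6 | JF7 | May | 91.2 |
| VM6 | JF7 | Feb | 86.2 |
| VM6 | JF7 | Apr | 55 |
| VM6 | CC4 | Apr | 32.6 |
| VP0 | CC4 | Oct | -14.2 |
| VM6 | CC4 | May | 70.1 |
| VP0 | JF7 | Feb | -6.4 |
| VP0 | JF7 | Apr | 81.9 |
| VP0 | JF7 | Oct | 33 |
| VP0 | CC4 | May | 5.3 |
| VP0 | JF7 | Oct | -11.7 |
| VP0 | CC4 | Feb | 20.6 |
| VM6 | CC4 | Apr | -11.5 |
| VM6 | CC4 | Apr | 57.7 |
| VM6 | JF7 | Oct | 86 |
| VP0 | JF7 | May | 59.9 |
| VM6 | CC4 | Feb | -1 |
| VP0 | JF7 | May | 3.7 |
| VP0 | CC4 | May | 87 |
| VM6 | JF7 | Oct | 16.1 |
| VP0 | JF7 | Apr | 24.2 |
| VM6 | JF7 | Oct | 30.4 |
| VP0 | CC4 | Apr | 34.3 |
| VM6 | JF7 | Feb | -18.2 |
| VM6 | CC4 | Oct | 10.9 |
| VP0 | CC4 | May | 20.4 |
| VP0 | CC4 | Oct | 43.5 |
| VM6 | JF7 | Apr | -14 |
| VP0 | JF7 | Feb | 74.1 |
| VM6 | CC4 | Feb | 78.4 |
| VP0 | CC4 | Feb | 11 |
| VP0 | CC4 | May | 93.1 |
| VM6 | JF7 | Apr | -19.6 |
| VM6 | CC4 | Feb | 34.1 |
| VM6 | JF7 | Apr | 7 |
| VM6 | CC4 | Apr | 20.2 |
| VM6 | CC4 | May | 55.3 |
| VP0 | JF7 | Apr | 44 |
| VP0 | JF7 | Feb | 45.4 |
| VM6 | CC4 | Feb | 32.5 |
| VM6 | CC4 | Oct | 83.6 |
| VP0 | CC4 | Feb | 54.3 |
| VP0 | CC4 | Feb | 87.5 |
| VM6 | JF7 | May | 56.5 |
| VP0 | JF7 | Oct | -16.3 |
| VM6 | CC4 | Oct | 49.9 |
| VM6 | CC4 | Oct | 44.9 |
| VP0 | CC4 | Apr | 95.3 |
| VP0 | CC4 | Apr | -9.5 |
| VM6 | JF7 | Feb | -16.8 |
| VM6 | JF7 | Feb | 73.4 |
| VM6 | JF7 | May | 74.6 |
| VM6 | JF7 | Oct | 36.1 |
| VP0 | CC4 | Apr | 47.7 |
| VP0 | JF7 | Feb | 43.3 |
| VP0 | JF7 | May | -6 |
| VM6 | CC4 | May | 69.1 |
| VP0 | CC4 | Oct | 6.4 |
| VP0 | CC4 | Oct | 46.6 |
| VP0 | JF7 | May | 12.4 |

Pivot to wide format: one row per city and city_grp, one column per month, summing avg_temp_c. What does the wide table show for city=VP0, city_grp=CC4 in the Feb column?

173.4

Rows with city=VP0, city_grp=CC4 and month=Feb: avg_temp_c values are 20.6, 11, 54.3, 87.5.
20.6 + 11 + 54.3 + 87.5 = 173.4.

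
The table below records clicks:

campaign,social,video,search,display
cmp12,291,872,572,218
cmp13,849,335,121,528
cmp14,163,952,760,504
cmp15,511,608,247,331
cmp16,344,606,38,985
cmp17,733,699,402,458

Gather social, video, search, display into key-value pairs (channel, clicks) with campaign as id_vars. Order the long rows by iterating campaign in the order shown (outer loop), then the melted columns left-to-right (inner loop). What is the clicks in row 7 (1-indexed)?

121

24 rows total (6 × 4). Row 7: index ⌊(7-1)/4⌋ = 1 into campaign → cmp13; (7-1) mod 4 = 2 into the melted columns → search.
So row 7 is (cmp13, search, 121); clicks = 121.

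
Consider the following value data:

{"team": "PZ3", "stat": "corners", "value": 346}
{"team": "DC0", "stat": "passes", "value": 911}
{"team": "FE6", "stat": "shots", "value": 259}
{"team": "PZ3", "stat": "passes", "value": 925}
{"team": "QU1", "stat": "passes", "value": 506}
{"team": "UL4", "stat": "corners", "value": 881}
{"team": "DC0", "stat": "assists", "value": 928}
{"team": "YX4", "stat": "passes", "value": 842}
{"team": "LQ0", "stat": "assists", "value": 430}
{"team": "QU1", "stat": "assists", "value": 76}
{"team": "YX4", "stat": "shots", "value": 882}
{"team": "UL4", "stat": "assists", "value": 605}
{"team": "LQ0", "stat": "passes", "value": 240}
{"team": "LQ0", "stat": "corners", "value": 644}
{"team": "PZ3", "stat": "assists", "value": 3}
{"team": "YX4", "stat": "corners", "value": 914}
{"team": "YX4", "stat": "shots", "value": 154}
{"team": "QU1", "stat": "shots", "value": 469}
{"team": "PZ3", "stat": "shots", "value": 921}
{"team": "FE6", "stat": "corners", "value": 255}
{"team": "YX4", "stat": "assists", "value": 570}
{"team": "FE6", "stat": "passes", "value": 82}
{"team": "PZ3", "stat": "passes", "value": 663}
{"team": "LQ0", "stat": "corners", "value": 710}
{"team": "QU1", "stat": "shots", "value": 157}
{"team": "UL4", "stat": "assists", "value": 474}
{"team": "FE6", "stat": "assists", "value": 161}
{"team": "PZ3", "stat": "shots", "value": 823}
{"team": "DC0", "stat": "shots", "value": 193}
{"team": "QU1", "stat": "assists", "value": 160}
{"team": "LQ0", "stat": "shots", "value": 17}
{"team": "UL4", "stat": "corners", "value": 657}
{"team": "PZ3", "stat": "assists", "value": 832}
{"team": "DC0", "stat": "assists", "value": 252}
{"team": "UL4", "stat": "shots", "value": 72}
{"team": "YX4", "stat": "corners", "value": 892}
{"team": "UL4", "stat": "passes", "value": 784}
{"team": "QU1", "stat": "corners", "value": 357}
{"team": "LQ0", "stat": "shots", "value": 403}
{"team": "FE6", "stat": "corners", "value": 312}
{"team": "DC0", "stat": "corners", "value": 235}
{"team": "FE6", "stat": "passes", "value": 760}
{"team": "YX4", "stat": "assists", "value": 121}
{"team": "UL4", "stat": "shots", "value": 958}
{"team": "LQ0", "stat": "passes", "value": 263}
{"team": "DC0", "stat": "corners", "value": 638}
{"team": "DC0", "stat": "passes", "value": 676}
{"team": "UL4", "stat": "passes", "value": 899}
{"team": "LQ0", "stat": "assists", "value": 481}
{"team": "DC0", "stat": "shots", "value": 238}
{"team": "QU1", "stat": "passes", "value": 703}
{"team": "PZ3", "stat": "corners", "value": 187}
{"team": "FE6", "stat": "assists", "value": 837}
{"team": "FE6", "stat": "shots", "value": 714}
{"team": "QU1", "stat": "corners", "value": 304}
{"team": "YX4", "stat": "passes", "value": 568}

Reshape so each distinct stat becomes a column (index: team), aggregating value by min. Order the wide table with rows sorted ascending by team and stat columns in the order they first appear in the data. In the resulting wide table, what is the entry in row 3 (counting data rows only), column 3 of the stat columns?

17

With rows sorted ascending by team, row 3 is team=LQ0. stat columns in first-appearance order: corners, passes, shots, assists; column 3 is shots.
Long rows with team=LQ0, stat=shots: min(17, 403) = 17.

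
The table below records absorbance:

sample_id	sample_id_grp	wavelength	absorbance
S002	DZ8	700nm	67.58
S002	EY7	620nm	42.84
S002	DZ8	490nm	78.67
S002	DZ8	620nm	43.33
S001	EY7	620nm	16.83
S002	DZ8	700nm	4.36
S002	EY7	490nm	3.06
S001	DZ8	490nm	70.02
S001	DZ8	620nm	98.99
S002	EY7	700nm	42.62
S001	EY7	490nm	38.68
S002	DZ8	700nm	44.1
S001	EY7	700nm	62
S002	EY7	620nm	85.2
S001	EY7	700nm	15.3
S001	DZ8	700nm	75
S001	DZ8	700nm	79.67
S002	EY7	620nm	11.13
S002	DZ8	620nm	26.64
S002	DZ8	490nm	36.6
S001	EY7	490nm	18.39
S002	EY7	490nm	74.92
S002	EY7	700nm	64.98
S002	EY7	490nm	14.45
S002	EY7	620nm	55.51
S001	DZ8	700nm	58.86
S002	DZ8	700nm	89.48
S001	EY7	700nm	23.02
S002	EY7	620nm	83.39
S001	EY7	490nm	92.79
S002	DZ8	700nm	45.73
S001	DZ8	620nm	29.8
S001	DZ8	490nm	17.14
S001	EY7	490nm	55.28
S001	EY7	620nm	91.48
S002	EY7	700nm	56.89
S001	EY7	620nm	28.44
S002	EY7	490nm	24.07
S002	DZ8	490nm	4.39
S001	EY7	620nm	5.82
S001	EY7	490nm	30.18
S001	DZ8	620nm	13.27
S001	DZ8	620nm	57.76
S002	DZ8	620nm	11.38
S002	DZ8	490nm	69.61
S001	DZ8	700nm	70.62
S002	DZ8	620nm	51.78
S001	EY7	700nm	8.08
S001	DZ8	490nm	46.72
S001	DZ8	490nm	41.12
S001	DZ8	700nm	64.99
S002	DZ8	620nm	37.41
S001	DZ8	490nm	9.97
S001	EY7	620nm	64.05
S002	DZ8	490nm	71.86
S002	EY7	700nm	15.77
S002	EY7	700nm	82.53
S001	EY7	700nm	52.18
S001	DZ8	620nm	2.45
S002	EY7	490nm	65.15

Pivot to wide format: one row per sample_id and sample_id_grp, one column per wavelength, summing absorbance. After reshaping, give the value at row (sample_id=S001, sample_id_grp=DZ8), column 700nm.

349.14

Rows with sample_id=S001, sample_id_grp=DZ8 and wavelength=700nm: absorbance values are 75, 79.67, 58.86, 70.62, 64.99.
75 + 79.67 + 58.86 + 70.62 + 64.99 = 349.14.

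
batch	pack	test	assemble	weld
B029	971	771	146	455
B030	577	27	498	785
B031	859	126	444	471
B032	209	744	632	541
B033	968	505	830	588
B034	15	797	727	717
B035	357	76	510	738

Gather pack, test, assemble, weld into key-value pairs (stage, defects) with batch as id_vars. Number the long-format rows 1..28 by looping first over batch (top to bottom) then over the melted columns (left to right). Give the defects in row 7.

498

28 rows total (7 × 4). Row 7: index ⌊(7-1)/4⌋ = 1 into batch → B030; (7-1) mod 4 = 2 into the melted columns → assemble.
So row 7 is (B030, assemble, 498); defects = 498.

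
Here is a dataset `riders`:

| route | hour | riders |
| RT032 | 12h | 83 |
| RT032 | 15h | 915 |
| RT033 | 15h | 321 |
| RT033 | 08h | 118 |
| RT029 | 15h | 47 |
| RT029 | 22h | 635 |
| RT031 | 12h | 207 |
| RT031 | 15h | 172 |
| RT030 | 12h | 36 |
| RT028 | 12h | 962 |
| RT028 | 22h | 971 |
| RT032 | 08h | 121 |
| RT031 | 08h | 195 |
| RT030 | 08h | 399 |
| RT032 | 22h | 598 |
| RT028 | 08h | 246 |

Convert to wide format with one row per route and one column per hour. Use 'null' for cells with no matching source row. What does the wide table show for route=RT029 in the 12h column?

No long-format row has route=RT029 and hour=12h, so the cell is null.

null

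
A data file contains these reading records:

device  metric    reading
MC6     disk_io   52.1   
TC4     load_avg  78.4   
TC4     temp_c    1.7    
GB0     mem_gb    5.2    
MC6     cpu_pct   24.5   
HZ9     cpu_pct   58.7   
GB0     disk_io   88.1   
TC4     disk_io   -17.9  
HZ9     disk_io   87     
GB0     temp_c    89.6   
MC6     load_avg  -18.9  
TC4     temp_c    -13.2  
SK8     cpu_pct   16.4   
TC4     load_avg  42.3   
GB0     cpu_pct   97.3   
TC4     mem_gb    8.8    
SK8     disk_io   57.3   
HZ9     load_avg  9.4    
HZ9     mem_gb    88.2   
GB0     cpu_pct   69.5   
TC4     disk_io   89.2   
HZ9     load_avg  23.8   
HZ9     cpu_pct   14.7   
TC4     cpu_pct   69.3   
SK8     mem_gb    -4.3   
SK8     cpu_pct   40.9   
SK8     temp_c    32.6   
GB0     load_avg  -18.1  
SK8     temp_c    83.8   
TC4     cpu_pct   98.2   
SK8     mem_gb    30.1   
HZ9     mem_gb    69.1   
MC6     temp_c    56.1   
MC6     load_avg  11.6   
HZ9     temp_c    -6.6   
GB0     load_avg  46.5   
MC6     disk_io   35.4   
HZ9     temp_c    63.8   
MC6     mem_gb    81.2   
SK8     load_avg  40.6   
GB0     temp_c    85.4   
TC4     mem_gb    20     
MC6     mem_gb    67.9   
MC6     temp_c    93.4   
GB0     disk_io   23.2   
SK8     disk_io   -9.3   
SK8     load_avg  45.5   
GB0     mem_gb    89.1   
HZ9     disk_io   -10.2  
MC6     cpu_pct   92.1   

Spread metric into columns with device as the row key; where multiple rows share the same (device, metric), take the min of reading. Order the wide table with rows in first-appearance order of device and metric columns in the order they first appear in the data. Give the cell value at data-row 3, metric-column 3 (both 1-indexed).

85.4

With rows in first-appearance order of device, row 3 is device=GB0. metric columns in first-appearance order: disk_io, load_avg, temp_c, mem_gb, cpu_pct; column 3 is temp_c.
Long rows with device=GB0, metric=temp_c: min(89.6, 85.4) = 85.4.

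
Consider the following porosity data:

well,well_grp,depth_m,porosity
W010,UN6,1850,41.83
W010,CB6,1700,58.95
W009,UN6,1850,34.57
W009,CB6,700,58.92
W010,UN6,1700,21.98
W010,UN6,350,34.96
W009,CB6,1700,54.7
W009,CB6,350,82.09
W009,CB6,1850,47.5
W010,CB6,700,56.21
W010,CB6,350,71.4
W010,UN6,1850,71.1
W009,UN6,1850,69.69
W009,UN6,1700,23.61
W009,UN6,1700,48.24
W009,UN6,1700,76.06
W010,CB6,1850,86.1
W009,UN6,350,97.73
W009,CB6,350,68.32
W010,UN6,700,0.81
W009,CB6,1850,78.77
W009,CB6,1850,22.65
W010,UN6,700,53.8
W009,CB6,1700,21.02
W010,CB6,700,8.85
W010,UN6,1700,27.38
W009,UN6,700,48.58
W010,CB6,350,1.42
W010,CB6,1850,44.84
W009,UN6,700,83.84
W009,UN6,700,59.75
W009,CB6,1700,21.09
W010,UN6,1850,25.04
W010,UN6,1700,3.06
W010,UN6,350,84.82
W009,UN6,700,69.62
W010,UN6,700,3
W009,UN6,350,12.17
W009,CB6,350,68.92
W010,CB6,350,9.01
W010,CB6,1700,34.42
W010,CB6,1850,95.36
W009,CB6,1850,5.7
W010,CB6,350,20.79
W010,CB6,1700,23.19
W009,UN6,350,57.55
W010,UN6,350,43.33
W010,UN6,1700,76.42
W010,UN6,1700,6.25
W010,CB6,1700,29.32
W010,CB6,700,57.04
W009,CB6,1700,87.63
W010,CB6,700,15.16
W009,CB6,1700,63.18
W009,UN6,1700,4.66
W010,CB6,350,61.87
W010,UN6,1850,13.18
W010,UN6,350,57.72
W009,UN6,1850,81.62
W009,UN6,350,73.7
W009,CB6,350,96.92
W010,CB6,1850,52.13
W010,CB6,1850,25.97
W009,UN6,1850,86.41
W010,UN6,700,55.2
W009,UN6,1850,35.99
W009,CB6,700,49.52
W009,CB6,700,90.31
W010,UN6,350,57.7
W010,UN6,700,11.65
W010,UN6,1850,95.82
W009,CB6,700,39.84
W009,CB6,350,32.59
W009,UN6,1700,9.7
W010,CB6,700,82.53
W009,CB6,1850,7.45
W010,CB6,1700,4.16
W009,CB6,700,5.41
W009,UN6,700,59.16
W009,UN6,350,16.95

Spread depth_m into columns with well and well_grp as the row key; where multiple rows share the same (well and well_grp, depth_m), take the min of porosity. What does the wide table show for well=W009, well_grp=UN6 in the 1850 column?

34.57

Rows with well=W009, well_grp=UN6 and depth_m=1850: porosity values are 34.57, 69.69, 81.62, 86.41, 35.99.
min(34.57, 69.69, 81.62, 86.41, 35.99) = 34.57.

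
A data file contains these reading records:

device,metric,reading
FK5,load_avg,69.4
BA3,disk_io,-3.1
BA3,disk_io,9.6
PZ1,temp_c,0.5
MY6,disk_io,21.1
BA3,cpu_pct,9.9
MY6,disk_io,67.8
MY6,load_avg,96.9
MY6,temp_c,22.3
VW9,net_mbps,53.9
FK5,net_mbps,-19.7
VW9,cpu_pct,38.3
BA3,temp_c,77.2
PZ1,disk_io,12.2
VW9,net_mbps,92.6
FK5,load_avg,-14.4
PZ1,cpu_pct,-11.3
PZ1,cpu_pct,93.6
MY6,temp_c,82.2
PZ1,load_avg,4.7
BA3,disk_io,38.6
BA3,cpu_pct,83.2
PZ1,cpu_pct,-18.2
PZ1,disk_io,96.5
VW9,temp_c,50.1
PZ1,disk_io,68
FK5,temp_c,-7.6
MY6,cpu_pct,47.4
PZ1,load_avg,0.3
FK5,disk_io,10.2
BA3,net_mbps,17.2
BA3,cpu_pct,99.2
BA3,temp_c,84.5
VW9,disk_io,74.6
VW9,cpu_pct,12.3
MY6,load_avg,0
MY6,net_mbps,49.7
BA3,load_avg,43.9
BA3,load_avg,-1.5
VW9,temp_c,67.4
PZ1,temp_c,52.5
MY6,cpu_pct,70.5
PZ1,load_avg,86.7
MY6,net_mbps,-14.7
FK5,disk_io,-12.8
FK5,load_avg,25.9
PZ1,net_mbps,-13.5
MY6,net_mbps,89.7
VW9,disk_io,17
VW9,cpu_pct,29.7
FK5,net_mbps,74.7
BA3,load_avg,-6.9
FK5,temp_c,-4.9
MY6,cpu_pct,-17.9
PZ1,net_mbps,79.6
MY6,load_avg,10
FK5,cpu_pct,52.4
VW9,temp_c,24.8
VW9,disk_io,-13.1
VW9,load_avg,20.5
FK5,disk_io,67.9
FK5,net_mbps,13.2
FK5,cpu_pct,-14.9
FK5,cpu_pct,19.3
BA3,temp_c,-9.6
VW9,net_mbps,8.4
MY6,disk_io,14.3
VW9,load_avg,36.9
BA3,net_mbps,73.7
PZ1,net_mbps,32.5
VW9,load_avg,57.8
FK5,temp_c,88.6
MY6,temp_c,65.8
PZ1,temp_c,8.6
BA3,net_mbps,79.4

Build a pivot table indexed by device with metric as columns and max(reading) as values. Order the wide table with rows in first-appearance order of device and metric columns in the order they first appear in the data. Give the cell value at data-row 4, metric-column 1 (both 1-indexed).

With rows in first-appearance order of device, row 4 is device=MY6. metric columns in first-appearance order: load_avg, disk_io, temp_c, cpu_pct, net_mbps; column 1 is load_avg.
Long rows with device=MY6, metric=load_avg: max(96.9, 0, 10) = 96.9.

96.9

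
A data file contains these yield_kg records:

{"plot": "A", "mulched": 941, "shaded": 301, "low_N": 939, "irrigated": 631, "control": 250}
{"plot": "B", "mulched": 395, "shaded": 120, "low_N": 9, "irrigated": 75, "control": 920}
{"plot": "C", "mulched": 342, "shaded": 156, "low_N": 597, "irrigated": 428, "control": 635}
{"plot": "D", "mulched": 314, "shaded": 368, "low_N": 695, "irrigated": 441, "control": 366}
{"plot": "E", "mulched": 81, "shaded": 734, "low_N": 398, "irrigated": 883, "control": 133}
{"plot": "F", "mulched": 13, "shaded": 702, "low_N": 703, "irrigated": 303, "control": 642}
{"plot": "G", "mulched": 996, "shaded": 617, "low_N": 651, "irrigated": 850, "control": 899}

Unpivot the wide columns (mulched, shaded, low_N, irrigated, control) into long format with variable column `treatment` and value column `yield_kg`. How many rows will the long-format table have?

7 plot values × 5 melted columns = 35 rows.

35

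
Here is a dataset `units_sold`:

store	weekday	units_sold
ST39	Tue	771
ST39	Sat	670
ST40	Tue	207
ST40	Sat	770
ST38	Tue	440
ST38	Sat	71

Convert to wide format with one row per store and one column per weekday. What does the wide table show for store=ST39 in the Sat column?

Wide layout: rows indexed by store, columns are the 2 distinct weekday values (Tue, Sat).
Cell (store=ST39, weekday=Sat) draws from the long row where store=ST39 and weekday=Sat, which has units_sold=670.

670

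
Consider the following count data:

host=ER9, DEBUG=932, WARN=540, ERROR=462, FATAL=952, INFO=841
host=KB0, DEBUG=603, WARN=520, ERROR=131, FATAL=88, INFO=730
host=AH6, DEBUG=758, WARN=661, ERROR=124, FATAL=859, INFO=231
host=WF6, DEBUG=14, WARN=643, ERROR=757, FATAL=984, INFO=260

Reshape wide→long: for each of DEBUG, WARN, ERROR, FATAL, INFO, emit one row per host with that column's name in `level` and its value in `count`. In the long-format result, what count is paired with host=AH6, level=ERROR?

124

Unpivoting turns each (host, wide-column) pair into one long row.
The wide cell at row AH6, column ERROR holds 124, so the long row (AH6, ERROR) has count=124.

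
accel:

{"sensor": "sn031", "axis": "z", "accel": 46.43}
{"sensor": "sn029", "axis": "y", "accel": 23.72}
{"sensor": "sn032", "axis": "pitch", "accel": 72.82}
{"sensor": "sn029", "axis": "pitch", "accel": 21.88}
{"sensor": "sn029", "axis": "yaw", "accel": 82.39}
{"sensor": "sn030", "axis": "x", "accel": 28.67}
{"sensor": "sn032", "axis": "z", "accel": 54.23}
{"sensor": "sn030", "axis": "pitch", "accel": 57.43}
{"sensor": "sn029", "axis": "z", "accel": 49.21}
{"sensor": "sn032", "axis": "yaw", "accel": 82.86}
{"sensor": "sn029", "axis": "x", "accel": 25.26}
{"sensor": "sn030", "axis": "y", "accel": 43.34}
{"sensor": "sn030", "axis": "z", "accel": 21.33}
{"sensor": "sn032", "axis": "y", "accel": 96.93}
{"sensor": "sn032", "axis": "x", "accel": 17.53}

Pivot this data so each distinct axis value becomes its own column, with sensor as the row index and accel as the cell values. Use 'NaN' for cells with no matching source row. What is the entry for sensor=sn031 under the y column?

No long-format row has sensor=sn031 and axis=y, so the cell is NaN.

NaN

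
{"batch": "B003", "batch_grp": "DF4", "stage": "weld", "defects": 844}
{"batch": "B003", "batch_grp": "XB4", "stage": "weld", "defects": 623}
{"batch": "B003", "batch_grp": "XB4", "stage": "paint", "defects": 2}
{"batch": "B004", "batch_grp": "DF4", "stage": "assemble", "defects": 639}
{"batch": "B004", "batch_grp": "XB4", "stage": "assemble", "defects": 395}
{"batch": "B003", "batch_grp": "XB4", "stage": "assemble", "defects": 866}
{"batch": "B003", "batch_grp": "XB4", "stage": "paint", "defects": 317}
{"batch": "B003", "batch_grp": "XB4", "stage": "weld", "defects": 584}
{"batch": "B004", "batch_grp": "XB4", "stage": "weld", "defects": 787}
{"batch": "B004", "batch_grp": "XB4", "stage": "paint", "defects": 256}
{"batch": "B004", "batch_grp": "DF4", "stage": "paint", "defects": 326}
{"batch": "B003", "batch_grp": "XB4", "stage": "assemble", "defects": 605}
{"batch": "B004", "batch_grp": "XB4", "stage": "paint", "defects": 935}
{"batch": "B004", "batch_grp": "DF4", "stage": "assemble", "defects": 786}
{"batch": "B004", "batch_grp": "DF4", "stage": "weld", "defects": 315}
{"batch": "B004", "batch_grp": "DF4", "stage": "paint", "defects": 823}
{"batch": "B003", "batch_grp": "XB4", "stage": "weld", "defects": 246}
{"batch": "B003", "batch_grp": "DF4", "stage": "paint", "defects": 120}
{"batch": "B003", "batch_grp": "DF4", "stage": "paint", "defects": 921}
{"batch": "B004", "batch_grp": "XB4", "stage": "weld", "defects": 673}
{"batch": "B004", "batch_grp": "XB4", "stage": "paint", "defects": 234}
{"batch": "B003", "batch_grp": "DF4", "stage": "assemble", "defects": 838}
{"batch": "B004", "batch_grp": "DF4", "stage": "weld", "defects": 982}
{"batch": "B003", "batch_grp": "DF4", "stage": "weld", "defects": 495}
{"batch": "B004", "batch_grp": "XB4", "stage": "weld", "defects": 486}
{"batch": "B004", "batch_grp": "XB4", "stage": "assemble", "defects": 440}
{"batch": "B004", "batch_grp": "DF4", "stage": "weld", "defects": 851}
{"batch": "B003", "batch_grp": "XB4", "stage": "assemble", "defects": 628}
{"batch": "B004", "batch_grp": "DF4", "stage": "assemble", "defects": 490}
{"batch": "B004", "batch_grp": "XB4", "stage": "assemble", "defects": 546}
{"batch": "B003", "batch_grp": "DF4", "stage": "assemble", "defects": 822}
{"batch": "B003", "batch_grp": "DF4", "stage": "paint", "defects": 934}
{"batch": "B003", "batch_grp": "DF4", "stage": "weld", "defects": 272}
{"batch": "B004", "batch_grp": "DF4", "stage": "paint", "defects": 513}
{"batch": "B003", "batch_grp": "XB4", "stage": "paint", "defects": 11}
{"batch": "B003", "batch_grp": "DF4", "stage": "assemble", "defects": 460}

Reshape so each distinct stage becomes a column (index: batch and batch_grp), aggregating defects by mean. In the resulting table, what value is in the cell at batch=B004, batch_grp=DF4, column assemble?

638.33

Rows with batch=B004, batch_grp=DF4 and stage=assemble: defects values are 639, 786, 490.
(639 + 786 + 490) / 3 = 638.33.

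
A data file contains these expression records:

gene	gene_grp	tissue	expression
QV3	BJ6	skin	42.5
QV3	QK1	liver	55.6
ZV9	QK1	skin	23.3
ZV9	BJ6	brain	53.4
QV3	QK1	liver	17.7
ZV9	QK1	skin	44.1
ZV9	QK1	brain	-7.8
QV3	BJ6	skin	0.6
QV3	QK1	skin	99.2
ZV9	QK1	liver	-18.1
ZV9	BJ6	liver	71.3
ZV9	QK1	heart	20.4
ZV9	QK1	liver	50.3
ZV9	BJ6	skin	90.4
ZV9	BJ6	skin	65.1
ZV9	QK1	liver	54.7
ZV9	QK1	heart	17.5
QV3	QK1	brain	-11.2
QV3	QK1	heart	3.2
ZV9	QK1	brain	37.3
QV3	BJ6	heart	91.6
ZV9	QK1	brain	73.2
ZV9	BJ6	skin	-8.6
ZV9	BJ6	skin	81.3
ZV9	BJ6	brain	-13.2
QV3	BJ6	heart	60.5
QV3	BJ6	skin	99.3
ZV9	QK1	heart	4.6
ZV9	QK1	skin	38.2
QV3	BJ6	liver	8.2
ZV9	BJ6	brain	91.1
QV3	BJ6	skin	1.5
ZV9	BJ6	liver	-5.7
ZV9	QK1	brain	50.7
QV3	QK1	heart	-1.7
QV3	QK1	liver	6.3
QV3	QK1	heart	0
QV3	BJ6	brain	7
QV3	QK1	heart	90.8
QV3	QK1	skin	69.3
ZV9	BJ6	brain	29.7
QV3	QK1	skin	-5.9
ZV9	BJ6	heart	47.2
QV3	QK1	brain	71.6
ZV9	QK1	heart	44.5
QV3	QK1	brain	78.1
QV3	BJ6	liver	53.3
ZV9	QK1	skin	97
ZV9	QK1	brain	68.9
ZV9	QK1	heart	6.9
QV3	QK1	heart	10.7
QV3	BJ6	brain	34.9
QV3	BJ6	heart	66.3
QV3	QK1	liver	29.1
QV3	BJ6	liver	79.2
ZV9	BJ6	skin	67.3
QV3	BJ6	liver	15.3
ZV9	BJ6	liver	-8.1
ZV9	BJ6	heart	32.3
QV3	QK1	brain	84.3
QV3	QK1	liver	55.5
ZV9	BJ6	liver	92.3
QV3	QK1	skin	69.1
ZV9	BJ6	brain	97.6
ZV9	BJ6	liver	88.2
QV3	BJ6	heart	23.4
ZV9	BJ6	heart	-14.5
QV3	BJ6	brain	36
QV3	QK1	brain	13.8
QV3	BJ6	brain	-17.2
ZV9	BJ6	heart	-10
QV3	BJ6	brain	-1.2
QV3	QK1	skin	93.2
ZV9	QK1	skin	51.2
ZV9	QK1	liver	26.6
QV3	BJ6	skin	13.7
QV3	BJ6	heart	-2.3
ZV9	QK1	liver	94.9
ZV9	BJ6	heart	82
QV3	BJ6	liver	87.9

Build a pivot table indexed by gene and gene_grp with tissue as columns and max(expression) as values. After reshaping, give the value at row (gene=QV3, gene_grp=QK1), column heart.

Rows with gene=QV3, gene_grp=QK1 and tissue=heart: expression values are 3.2, -1.7, 0, 90.8, 10.7.
max(3.2, -1.7, 0, 90.8, 10.7) = 90.8.

90.8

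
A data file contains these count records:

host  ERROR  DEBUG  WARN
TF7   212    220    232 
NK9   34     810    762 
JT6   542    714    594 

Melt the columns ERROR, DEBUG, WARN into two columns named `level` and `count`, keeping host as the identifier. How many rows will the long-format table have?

9

3 host values × 3 melted columns = 9 rows.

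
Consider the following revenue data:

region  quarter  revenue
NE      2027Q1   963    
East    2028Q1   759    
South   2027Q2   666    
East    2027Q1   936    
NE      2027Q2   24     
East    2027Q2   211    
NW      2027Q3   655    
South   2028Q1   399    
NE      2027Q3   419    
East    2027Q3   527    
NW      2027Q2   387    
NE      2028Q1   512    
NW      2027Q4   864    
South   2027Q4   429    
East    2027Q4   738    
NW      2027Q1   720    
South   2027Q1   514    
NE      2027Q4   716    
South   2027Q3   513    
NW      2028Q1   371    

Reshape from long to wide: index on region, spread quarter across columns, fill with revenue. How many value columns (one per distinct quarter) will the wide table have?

5 distinct quarter values: 2027Q1, 2027Q2, 2027Q3, 2027Q4, 2028Q1.

5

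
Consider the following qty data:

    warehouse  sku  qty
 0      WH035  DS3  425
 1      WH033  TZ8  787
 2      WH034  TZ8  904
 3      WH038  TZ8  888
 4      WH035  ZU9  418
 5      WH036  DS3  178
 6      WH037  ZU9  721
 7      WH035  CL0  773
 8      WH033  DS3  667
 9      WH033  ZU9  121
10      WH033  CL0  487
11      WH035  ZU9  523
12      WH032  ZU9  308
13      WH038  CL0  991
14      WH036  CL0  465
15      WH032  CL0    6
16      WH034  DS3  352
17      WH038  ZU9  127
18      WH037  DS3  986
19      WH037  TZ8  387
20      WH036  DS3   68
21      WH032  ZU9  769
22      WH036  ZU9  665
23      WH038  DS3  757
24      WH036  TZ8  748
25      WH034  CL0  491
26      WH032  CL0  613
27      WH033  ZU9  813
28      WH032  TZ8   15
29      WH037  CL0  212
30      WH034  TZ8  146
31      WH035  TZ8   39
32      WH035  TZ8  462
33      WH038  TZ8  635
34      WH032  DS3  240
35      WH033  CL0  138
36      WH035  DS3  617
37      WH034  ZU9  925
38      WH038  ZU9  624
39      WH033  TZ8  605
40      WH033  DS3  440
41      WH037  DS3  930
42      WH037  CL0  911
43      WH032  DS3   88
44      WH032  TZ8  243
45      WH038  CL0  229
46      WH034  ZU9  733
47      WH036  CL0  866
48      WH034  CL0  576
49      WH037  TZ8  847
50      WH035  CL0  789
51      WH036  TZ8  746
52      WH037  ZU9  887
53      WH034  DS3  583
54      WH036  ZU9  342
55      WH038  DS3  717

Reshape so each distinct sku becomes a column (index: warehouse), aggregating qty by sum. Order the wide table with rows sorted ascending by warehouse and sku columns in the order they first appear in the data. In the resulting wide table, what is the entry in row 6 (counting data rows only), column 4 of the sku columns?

With rows sorted ascending by warehouse, row 6 is warehouse=WH037. sku columns in first-appearance order: DS3, TZ8, ZU9, CL0; column 4 is CL0.
Long rows with warehouse=WH037, sku=CL0: 212 + 911 = 1123.

1123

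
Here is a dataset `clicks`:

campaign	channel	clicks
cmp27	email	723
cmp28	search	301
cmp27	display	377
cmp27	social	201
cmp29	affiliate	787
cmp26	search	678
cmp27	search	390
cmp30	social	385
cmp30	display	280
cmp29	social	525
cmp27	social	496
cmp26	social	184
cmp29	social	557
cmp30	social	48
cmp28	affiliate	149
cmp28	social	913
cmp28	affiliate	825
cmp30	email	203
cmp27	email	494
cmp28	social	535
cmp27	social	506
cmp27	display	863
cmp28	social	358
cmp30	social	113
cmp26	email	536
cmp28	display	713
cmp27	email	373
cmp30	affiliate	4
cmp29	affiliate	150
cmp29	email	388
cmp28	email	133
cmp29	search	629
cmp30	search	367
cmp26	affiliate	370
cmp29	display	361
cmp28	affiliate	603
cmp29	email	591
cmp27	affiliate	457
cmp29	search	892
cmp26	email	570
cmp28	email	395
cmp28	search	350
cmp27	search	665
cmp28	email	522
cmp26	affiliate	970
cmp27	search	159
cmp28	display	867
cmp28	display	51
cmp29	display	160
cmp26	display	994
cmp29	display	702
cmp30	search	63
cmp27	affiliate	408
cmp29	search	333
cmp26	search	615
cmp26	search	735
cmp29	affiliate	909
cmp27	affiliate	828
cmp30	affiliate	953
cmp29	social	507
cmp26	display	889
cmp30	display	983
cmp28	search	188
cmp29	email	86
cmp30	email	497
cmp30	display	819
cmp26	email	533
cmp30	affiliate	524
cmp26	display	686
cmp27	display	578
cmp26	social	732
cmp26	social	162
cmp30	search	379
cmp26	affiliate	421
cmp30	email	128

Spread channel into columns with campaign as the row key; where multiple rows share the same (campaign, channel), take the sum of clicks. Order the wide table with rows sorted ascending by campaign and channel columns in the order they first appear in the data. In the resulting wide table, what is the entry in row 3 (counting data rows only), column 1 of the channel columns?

With rows sorted ascending by campaign, row 3 is campaign=cmp28. channel columns in first-appearance order: email, search, display, social, affiliate; column 1 is email.
Long rows with campaign=cmp28, channel=email: 133 + 395 + 522 = 1050.

1050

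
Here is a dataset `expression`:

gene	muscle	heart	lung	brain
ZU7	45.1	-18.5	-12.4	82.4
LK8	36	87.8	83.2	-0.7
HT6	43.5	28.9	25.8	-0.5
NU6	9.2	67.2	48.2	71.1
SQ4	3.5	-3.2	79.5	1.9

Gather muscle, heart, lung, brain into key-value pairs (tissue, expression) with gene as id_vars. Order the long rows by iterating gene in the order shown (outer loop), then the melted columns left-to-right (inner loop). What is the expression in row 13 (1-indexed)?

9.2

20 rows total (5 × 4). Row 13: index ⌊(13-1)/4⌋ = 3 into gene → NU6; (13-1) mod 4 = 0 into the melted columns → muscle.
So row 13 is (NU6, muscle, 9.2); expression = 9.2.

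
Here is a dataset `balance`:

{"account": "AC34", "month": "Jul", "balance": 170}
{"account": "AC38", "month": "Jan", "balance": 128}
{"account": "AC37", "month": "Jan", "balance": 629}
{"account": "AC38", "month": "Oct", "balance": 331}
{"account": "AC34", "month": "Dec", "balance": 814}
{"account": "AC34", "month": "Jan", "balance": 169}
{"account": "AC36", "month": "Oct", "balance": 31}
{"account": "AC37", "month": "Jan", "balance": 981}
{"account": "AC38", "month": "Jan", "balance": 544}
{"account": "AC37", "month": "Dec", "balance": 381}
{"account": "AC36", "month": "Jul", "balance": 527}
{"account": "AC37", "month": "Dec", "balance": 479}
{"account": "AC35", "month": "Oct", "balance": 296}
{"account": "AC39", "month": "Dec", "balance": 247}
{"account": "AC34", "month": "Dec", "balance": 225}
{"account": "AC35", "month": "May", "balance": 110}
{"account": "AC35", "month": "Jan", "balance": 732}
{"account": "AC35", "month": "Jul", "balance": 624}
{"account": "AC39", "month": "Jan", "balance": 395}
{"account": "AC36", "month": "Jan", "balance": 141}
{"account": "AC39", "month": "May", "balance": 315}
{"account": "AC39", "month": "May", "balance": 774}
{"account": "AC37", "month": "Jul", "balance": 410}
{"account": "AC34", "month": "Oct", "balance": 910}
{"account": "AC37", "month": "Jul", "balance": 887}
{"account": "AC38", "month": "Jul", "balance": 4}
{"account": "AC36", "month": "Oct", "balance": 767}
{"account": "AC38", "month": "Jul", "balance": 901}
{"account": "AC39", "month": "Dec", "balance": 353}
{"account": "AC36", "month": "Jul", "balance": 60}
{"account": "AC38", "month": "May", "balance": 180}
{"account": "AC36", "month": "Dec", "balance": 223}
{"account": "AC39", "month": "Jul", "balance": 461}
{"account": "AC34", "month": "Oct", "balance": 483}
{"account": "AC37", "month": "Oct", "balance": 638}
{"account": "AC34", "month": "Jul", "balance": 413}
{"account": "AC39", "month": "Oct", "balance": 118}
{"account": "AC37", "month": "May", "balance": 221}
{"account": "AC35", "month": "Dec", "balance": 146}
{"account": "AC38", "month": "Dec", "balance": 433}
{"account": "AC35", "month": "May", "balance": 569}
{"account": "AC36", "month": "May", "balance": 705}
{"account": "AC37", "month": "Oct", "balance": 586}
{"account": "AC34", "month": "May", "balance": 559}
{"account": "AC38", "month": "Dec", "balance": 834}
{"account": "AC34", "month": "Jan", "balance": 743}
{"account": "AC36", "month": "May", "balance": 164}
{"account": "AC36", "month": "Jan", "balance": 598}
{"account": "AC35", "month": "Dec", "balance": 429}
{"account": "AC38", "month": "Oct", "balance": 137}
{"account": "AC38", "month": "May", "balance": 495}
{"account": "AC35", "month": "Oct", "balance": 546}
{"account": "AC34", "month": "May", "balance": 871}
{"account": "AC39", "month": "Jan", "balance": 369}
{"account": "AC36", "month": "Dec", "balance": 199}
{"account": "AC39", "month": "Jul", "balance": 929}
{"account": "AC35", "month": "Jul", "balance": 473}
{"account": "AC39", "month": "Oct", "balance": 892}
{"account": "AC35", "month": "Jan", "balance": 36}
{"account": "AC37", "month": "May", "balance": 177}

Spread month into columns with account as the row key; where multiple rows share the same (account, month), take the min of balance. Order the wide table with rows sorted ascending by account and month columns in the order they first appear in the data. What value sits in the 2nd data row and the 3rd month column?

296

With rows sorted ascending by account, row 2 is account=AC35. month columns in first-appearance order: Jul, Jan, Oct, Dec, May; column 3 is Oct.
Long rows with account=AC35, month=Oct: min(296, 546) = 296.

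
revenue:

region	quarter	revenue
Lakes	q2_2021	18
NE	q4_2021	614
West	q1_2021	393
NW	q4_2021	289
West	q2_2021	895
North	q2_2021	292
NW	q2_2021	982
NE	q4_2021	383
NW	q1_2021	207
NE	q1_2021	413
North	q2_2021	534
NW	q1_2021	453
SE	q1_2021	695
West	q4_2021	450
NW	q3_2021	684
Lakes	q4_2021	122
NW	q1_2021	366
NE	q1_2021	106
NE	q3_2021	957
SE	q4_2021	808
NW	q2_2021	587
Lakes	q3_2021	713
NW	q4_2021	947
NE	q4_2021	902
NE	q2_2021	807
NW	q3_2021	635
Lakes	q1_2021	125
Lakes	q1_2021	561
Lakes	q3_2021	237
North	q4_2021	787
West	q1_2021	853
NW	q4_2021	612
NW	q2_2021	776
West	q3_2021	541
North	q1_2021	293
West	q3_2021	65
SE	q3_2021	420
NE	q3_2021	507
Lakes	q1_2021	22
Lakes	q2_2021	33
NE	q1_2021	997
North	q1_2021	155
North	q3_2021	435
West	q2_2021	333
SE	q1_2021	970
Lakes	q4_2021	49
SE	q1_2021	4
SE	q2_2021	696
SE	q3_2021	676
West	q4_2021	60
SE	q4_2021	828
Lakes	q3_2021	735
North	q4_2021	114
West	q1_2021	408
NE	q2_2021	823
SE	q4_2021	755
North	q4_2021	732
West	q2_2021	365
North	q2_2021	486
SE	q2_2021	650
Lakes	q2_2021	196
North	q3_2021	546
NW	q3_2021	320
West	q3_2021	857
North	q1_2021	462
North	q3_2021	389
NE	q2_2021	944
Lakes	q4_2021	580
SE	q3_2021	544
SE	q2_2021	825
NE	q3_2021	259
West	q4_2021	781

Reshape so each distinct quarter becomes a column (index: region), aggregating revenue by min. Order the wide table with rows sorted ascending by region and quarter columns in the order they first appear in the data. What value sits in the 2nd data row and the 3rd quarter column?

106

With rows sorted ascending by region, row 2 is region=NE. quarter columns in first-appearance order: q2_2021, q4_2021, q1_2021, q3_2021; column 3 is q1_2021.
Long rows with region=NE, quarter=q1_2021: min(413, 106, 997) = 106.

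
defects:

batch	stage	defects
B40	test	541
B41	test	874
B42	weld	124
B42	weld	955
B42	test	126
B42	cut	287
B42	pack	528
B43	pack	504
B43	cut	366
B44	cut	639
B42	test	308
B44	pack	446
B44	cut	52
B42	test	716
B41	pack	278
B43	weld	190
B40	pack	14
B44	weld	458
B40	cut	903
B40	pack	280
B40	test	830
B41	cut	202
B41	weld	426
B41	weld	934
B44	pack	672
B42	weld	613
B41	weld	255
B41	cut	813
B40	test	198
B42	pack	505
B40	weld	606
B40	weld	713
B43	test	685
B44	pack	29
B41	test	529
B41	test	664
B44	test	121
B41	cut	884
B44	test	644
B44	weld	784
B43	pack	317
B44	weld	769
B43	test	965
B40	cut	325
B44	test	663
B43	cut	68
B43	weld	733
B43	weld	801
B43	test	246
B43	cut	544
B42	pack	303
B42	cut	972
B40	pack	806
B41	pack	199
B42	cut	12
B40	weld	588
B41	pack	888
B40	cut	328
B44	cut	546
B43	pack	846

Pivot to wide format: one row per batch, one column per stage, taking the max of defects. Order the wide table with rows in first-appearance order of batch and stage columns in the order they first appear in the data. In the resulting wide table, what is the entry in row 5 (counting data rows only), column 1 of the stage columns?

With rows in first-appearance order of batch, row 5 is batch=B44. stage columns in first-appearance order: test, weld, cut, pack; column 1 is test.
Long rows with batch=B44, stage=test: max(121, 644, 663) = 663.

663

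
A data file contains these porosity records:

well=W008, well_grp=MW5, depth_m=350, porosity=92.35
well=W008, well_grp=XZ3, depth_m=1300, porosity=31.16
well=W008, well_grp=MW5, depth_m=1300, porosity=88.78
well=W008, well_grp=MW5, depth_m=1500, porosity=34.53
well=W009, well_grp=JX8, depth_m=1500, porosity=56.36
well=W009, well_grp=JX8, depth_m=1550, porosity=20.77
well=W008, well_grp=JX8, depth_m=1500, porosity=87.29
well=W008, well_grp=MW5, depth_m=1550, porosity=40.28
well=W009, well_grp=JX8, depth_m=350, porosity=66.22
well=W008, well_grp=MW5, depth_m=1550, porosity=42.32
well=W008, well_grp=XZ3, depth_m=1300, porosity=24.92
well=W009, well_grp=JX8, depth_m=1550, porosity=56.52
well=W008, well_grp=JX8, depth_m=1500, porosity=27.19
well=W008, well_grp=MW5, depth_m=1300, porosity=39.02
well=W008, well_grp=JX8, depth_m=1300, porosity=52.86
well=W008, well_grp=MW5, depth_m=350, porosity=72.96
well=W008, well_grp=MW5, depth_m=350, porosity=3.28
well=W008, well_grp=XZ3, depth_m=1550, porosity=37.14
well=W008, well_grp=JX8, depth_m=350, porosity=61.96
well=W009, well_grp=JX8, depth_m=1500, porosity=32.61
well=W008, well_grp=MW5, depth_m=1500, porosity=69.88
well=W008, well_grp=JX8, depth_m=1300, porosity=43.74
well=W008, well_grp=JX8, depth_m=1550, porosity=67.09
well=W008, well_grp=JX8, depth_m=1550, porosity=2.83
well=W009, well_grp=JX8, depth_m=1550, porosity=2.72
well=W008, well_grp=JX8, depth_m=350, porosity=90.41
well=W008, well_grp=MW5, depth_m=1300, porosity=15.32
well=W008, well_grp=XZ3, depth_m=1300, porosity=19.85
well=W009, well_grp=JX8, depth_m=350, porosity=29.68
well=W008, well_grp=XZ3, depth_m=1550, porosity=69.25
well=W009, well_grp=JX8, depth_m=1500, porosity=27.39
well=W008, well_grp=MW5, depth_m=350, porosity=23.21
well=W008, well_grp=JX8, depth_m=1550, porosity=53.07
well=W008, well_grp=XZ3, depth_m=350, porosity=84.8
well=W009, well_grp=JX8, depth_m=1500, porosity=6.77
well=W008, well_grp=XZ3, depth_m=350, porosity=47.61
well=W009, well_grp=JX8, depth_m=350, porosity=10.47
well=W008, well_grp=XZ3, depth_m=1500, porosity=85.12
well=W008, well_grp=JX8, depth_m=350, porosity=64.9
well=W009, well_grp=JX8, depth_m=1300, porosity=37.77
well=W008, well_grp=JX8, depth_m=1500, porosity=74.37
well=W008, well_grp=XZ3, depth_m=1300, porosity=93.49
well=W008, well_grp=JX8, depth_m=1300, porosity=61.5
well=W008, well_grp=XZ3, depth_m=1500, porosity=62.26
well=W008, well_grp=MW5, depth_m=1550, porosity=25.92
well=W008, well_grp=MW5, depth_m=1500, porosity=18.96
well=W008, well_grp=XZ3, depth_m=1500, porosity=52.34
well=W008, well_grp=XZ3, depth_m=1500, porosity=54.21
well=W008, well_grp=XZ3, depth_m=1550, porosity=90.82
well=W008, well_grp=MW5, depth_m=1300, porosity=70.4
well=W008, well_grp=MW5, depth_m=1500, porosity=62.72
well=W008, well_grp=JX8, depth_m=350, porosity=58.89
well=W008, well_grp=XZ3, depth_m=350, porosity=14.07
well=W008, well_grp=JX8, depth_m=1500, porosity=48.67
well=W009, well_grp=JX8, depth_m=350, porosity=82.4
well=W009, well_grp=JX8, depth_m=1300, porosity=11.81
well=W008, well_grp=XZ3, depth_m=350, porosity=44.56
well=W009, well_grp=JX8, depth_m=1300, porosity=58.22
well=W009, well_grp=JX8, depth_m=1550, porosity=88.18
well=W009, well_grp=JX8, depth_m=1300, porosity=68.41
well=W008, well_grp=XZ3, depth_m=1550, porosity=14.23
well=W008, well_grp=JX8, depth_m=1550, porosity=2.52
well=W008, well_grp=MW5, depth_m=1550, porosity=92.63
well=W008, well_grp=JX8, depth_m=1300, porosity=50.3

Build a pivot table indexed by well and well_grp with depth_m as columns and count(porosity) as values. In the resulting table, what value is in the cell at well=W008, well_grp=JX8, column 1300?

Rows with well=W008, well_grp=JX8 and depth_m=1300: porosity values are 52.86, 43.74, 61.5, 50.3.
4 rows match — count = 4.

4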